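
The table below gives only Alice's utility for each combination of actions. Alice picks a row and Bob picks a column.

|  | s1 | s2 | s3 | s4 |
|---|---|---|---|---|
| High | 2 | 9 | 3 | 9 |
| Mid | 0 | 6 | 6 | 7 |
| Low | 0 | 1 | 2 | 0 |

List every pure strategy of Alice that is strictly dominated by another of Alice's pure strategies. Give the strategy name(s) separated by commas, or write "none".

Nothing dominates High: Mid at s1 (2>0); Low at s1 (2>0).
Mid is not dominated — it holds its own against High at s3 (6>3); Low at s1 (0=0).
Low is strictly dominated by High (s1: 2>0, s2: 9>1, s3: 3>2, s4: 9>0).

Low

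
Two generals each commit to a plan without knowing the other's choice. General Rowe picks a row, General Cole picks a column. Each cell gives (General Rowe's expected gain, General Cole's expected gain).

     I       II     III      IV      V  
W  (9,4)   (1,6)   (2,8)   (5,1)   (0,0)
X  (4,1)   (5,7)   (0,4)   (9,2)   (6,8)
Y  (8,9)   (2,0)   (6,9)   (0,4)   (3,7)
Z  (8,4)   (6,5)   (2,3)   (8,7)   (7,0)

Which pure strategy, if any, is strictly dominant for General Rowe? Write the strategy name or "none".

none

W fails to dominate X at II (1<5).
X fails to dominate W at I (4<9).
Y fails to dominate W at I (8<9).
Z fails to dominate W at I (8<9).
No single strategy dominates all the others.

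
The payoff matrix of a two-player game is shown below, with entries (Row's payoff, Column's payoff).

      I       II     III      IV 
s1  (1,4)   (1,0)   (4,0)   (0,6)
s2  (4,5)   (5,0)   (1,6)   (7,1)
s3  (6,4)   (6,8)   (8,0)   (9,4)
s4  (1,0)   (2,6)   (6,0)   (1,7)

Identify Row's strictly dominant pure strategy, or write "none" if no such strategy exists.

s3 vs s1: I: 6>1, II: 6>1, III: 8>4, IV: 9>0.
s3 vs s2: I: 6>4, II: 6>5, III: 8>1, IV: 9>7.
s3 vs s4: I: 6>1, II: 6>2, III: 8>6, IV: 9>1.
s3 strictly beats every other strategy against every opponent action, so it is strictly dominant.

s3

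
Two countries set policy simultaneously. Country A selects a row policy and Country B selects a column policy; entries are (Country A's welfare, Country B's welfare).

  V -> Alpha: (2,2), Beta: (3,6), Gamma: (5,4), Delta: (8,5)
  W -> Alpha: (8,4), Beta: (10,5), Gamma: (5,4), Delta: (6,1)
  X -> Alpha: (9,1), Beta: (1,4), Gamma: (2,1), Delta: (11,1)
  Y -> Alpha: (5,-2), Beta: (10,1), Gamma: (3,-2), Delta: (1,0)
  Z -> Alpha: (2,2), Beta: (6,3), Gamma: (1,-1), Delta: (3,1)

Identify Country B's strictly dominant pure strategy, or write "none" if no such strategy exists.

Beta

Beta vs Alpha: V: 6>2, W: 5>4, X: 4>1, Y: 1>-2, Z: 3>2.
Beta vs Gamma: V: 6>4, W: 5>4, X: 4>1, Y: 1>-2, Z: 3>-1.
Beta vs Delta: V: 6>5, W: 5>1, X: 4>1, Y: 1>0, Z: 3>1.
Beta strictly beats every other strategy against every opponent action, so it is strictly dominant.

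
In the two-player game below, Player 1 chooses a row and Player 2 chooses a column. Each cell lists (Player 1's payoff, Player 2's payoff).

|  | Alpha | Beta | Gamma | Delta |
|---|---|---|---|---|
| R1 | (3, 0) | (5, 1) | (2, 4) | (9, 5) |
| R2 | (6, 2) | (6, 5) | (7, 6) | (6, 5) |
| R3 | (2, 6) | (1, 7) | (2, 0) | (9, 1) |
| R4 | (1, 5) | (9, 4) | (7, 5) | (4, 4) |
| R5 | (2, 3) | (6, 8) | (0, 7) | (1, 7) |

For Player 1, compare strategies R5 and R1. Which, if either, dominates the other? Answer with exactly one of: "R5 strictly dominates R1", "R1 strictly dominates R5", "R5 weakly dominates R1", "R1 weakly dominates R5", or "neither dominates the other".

neither dominates the other

Compare R5 to R1 across every action of Player 2: Alpha: 2<3, Beta: 6>5, Gamma: 0<2, Delta: 1<9.
R5 does better at Beta but worse at Alpha, Gamma, Delta; neither strategy dominates the other.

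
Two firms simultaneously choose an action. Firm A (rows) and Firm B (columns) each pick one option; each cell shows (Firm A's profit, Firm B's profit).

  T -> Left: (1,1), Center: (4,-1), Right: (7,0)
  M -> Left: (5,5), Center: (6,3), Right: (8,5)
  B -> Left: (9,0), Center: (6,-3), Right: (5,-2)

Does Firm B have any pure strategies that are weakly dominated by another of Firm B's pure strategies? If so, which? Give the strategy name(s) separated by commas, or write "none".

Center, Right

Left is not dominated — it holds its own against Center at T (1>-1); Right at T (1>0).
Center: dominated, since Left does at least as well everywhere (T: 1>-1, M: 5>3, B: 0>-3).
Right is weakly dominated by Left (T: 1>0, M: 5=5, B: 0>-2).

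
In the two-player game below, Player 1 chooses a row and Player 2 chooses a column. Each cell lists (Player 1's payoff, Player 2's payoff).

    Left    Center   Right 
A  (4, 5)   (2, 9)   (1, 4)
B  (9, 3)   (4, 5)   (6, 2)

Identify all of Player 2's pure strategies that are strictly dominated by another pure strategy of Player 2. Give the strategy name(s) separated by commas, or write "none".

Left, Right

Left is strictly dominated by Center (A: 9>5, B: 5>3).
Center: no other strategy beats it everywhere (Left at A (9>5); Right at A (9>4)).
Right is strictly dominated by Left (A: 5>4, B: 3>2).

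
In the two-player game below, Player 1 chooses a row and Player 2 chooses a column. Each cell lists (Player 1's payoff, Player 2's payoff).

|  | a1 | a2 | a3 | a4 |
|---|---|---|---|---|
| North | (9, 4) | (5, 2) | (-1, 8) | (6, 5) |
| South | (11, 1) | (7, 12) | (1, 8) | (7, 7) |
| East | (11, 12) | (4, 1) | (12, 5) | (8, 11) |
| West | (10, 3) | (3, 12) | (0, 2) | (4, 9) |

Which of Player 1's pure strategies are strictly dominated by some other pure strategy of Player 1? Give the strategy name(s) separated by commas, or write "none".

North, West

North: dominated, since South does at least as well everywhere (a1: 11>9, a2: 7>5, a3: 1>-1, a4: 7>6).
South: no other strategy beats it everywhere (North at a1 (11>9); East at a1 (11=11); West at a1 (11>10)).
East is not dominated — it holds its own against North at a1 (11>9); South at a1 (11=11); West at a1 (11>10).
South strictly dominates West — a1: 11>10, a2: 7>3, a3: 1>0, a4: 7>4.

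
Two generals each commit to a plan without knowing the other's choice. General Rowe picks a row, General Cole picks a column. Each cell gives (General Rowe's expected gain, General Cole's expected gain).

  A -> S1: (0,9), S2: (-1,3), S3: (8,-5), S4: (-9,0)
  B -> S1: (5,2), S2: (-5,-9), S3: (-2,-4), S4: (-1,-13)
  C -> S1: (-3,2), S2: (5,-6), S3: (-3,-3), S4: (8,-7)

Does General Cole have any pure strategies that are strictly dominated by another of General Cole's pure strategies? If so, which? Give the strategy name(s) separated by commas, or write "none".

Nothing dominates S1: S2 at A (9>3); S3 at A (9>-5); S4 at A (9>0).
S2: dominated, since S1 does at least as well everywhere (A: 9>3, B: 2>-9, C: 2>-6).
S1 strictly dominates S3 — A: 9>-5, B: 2>-4, C: 2>-3.
S4: dominated, since S1 does at least as well everywhere (A: 9>0, B: 2>-13, C: 2>-7).

S2, S3, S4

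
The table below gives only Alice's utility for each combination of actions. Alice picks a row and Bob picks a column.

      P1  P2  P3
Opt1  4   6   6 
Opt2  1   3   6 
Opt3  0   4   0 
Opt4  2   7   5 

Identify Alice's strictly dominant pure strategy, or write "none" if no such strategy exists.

Opt1 fails to dominate Opt2 at P3 (6=6).
Opt2 fails to dominate Opt1 at P1 (1<4).
Opt3 fails to dominate Opt1 at P1 (0<4).
Opt4 fails to dominate Opt1 at P1 (2<4).
No single strategy dominates all the others.

none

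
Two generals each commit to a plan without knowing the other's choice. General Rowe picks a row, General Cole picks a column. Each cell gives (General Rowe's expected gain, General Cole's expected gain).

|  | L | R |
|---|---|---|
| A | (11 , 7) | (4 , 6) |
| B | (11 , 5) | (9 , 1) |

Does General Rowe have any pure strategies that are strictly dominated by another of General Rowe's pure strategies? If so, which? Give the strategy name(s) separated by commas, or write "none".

A: no other strategy beats it everywhere (B at L (11=11)).
B is not dominated — it holds its own against A at L (11=11).

none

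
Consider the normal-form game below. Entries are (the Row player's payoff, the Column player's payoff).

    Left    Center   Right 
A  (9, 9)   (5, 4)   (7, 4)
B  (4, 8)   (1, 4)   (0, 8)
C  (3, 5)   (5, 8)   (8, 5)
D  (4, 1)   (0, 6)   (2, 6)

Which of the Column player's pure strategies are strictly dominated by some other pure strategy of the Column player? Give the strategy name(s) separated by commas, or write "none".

Left: no other strategy beats it everywhere (Center at A (9>4); Right at A (9>4)).
Center is not dominated — it holds its own against Left at C (8>5); Right at A (4=4).
Right is not dominated — it holds its own against Left at B (8=8); Center at A (4=4).

none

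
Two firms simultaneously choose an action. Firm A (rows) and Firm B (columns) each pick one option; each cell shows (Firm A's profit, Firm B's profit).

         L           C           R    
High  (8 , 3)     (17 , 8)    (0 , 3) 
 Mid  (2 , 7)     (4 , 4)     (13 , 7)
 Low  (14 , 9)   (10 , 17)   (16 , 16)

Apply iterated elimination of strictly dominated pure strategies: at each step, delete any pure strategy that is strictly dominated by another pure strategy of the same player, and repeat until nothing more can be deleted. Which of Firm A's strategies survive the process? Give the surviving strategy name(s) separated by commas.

Firm A's strategy Mid is strictly dominated by Low (L: 14>2, C: 10>4, R: 16>13) and is removed.
Column L is eliminated: C beats it against every remaining row (High: 8>3, Low: 17>9).
Column R is eliminated: C beats it against every remaining row (High: 8>3, Low: 17>16).
Row Low is eliminated: High beats it against every remaining column (C: 17>10).
Among the remaining strategies, none is strictly dominated by another pure strategy of the same player, so the elimination stops.
Surviving strategies — Firm A: {High}; Firm B: {C}.

High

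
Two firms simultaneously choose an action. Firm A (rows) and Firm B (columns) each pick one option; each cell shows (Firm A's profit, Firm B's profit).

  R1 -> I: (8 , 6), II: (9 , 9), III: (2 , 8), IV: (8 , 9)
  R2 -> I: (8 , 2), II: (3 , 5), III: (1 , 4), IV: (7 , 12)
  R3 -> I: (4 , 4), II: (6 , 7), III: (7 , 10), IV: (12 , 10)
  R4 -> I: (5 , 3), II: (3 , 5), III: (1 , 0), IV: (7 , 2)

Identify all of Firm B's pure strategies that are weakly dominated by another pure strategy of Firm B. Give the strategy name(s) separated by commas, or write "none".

II weakly dominates I — R1: 9>6, R2: 5>2, R3: 7>4, R4: 5>3.
II is not dominated — it holds its own against I at R1 (9>6); III at R1 (9>8); IV at R4 (5>2).
III is weakly dominated by IV (R1: 9>8, R2: 12>4, R3: 10=10, R4: 2>0).
IV is not dominated — it holds its own against I at R1 (9>6); II at R2 (12>5); III at R1 (9>8).

I, III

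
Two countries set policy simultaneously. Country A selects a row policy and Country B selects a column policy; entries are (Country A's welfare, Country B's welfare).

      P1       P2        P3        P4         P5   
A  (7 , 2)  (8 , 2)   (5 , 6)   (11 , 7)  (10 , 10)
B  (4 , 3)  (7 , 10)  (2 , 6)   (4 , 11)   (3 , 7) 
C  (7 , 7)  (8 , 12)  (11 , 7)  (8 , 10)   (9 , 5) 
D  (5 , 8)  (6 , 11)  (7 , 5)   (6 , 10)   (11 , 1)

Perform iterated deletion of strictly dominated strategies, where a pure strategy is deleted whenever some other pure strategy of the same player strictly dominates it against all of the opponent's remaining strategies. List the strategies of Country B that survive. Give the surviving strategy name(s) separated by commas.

P2, P4, P5

Country A's strategy B is strictly dominated by A (P1: 7>4, P2: 8>7, P3: 5>2, P4: 11>4, P5: 10>3) and is removed.
Column P1 is eliminated: P4 beats it against every remaining row (A: 7>2, C: 10>7, D: 10>8).
Country B's strategy P3 is strictly dominated by P4 (A: 7>6, C: 10>7, D: 10>5) and is removed.
Among the remaining strategies, none is strictly dominated by another pure strategy of the same player, so the elimination stops.
Surviving strategies — Country A: {A, C, D}; Country B: {P2, P4, P5}.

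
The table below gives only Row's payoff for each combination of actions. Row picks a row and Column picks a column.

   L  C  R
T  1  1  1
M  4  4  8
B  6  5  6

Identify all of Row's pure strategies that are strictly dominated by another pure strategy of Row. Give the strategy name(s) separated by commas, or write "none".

T

M strictly dominates T — L: 4>1, C: 4>1, R: 8>1.
Nothing dominates M: T at L (4>1); B at R (8>6).
B: no other strategy beats it everywhere (T at L (6>1); M at L (6>4)).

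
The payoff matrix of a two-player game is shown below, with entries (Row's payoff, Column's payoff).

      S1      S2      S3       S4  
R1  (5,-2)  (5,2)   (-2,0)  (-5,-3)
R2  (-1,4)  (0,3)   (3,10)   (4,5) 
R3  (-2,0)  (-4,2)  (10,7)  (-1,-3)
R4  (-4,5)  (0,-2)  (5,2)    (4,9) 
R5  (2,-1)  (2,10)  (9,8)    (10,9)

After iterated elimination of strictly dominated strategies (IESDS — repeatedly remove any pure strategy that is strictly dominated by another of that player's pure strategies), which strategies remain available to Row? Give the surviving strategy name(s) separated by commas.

For Row, R5 strictly dominates R2 on the remaining columns (S1: 2>-1, S2: 2>0, S3: 9>3, S4: 10>4); eliminate R2.
For Row, R5 strictly dominates R4 on the remaining columns (S1: 2>-4, S2: 2>0, S3: 9>5, S4: 10>4); eliminate R4.
For Column, S2 strictly dominates S1 on the remaining rows (R1: 2>-2, R3: 2>0, R5: 10>-1); eliminate S1.
Column's strategy S4 is strictly dominated by S2 (R1: 2>-3, R3: 2>-3, R5: 10>9) and is removed.
Among the remaining strategies, none is strictly dominated by another pure strategy of the same player, so the elimination stops.
Surviving strategies — Row: {R1, R3, R5}; Column: {S2, S3}.

R1, R3, R5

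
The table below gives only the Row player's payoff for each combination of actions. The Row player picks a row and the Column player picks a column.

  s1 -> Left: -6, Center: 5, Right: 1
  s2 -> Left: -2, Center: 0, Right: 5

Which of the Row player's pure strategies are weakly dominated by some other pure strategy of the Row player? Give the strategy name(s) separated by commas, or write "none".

Nothing dominates s1: s2 at Center (5>0).
s2: no other strategy beats it everywhere (s1 at Left (-2>-6)).

none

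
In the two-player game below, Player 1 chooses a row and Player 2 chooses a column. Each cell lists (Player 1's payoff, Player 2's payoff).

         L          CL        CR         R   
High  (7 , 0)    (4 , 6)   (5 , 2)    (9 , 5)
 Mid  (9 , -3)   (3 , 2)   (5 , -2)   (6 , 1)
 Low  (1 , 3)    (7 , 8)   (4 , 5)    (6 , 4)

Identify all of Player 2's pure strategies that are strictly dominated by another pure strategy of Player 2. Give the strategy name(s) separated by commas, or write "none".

CL strictly dominates L — High: 6>0, Mid: 2>-3, Low: 8>3.
CL: no other strategy beats it everywhere (L at High (6>0); CR at High (6>2); R at High (6>5)).
CL strictly dominates CR — High: 6>2, Mid: 2>-2, Low: 8>5.
R is strictly dominated by CL (High: 6>5, Mid: 2>1, Low: 8>4).

L, CR, R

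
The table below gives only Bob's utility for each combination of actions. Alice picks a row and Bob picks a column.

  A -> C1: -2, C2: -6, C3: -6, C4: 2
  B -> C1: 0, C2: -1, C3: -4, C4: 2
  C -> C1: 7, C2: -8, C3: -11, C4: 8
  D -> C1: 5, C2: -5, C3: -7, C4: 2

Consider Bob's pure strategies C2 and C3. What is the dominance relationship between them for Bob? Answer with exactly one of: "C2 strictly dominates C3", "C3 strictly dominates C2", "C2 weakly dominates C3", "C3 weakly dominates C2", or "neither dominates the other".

C2's payoffs vs C3's, by Alice's action — A: -6=-6, B: -1>-4, C: -8>-11, D: -5>-7.
C2 is at least as good everywhere and strictly better somewhere (tied only at A), so C2 weakly but not strictly dominates C3.

C2 weakly dominates C3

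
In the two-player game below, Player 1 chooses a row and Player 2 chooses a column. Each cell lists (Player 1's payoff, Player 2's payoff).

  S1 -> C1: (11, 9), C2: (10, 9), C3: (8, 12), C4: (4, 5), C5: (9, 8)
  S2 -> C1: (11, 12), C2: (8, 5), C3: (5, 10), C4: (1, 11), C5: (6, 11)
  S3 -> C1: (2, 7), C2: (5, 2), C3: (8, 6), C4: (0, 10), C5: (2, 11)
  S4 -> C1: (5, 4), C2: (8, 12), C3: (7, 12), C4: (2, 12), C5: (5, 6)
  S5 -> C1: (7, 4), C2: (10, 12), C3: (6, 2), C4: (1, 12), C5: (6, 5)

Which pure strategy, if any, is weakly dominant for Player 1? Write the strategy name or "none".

S1

S1 vs S2: C1: 11=11, C2: 10>8, C3: 8>5, C4: 4>1, C5: 9>6.
S1 vs S3: C1: 11>2, C2: 10>5, C3: 8=8, C4: 4>0, C5: 9>2.
S1 vs S4: C1: 11>5, C2: 10>8, C3: 8>7, C4: 4>2, C5: 9>5.
S1 vs S5: C1: 11>7, C2: 10=10, C3: 8>6, C4: 4>1, C5: 9>6.
S1 is at least as good as every other strategy against every opponent action, so it is weakly dominant.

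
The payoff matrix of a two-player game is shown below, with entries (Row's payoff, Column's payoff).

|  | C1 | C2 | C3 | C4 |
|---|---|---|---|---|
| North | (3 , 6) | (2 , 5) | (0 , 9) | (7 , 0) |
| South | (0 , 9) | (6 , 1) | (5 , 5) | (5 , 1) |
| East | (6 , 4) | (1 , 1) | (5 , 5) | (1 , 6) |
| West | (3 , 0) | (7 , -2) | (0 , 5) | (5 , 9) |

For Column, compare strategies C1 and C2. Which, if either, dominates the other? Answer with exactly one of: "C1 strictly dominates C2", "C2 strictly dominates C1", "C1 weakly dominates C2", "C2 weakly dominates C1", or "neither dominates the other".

C1's payoffs vs C2's, by Row's action — North: 6>5, South: 9>1, East: 4>1, West: 0>-2.
C1 gives a strictly higher payoff against each opponent action, so C1 strictly dominates C2.

C1 strictly dominates C2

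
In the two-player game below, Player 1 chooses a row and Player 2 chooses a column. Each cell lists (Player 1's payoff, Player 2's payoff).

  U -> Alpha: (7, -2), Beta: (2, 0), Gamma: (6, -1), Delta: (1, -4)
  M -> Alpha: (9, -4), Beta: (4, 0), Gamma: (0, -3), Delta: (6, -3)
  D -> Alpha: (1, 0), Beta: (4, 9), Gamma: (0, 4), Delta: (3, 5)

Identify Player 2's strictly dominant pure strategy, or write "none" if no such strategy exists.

Beta vs Alpha: U: 0>-2, M: 0>-4, D: 9>0.
Beta vs Gamma: U: 0>-1, M: 0>-3, D: 9>4.
Beta vs Delta: U: 0>-4, M: 0>-3, D: 9>5.
Beta strictly beats every other strategy against every opponent action, so it is strictly dominant.

Beta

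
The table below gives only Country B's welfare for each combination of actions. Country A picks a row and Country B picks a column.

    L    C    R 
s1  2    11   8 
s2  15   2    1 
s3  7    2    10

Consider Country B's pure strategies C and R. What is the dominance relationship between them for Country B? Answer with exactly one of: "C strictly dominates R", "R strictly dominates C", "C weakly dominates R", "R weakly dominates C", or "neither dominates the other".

Compare C to R across each opponent action: s1: 11>8, s2: 2>1, s3: 2<10.
C does better at s1, s2 but worse at s3; neither strategy dominates the other.

neither dominates the other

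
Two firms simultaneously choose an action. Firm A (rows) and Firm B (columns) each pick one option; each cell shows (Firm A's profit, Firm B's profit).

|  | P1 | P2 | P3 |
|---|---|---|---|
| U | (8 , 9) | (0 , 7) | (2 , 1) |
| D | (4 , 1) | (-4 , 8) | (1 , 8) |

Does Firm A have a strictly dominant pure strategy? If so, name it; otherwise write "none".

U vs D: P1: 8>4, P2: 0>-4, P3: 2>1.
U strictly beats every other strategy against every opponent action, so it is strictly dominant.

U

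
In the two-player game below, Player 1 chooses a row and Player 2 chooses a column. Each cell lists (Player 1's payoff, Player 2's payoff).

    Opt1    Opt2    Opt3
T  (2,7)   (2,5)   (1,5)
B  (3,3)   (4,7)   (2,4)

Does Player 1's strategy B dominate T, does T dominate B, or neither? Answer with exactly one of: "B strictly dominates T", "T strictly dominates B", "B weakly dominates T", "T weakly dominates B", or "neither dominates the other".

B strictly dominates T

B's payoffs vs T's, by Player 2's action — Opt1: 3>2, Opt2: 4>2, Opt3: 2>1.
Every comparison favours B, so B strictly dominates T.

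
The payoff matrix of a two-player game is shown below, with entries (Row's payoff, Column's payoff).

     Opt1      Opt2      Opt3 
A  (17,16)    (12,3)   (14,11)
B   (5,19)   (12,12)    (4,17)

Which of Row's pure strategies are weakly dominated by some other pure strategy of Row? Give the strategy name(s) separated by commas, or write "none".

B

A is not dominated — it holds its own against B at Opt1 (17>5).
A weakly dominates B — Opt1: 17>5, Opt2: 12=12, Opt3: 14>4.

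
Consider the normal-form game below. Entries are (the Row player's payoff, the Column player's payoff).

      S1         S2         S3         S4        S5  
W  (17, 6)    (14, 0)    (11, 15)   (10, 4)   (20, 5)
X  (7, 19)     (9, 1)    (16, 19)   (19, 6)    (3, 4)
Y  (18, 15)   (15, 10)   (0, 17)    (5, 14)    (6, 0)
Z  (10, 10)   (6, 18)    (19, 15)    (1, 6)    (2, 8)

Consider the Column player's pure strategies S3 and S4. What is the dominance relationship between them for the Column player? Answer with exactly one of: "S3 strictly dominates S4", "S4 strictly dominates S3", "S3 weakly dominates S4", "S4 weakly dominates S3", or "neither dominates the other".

S3 strictly dominates S4

S3's payoffs vs S4's, by the Row player's action — W: 15>4, X: 19>6, Y: 17>14, Z: 15>6.
S3 gives a strictly higher payoff against every action of the Row player, so S3 strictly dominates S4.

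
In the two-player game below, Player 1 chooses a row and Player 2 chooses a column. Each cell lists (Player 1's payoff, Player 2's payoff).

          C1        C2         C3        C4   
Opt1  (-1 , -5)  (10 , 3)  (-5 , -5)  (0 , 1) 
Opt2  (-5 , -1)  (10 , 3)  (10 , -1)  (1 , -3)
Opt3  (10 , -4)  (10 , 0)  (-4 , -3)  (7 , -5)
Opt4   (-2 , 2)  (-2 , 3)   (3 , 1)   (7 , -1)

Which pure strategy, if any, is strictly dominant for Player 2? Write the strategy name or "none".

C2 vs C1: Opt1: 3>-5, Opt2: 3>-1, Opt3: 0>-4, Opt4: 3>2.
C2 vs C3: Opt1: 3>-5, Opt2: 3>-1, Opt3: 0>-3, Opt4: 3>1.
C2 vs C4: Opt1: 3>1, Opt2: 3>-3, Opt3: 0>-5, Opt4: 3>-1.
C2 strictly beats every other strategy against every opponent action, so it is strictly dominant.

C2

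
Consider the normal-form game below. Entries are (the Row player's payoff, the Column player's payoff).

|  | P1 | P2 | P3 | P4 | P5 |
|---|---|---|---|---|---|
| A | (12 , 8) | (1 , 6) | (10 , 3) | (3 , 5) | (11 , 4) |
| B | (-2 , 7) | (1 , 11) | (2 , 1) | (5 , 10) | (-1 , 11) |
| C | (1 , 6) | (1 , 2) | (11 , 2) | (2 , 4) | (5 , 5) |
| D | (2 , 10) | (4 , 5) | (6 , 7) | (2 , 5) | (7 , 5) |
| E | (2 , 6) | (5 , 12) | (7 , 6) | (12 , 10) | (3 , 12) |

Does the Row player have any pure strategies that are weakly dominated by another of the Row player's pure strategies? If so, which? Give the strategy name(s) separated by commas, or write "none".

Nothing dominates A: B at P1 (12>-2); C at P1 (12>1); D at P1 (12>2); E at P1 (12>2).
B: dominated, since E does at least as well everywhere (P1: 2>-2, P2: 5>1, P3: 7>2, P4: 12>5, P5: 3>-1).
C: no other strategy beats it everywhere (A at P3 (11>10); B at P1 (1>-2); D at P3 (11>6); E at P3 (11>7)).
Nothing dominates D: A at P2 (4>1); B at P1 (2>-2); C at P1 (2>1); E at P5 (7>3).
E is not dominated — it holds its own against A at P2 (5>1); B at P1 (2>-2); C at P1 (2>1); D at P2 (5>4).

B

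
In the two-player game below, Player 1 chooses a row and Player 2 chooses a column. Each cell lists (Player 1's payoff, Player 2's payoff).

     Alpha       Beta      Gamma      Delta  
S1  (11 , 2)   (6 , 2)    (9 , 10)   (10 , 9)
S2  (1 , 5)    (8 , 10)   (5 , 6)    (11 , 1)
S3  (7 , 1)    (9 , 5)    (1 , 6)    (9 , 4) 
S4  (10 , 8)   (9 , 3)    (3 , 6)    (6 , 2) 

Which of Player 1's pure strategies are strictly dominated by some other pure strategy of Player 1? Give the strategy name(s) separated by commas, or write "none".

none

Nothing dominates S1: S2 at Alpha (11>1); S3 at Alpha (11>7); S4 at Alpha (11>10).
S2 is not dominated — it holds its own against S1 at Beta (8>6); S3 at Gamma (5>1); S4 at Gamma (5>3).
S3 is not dominated — it holds its own against S1 at Beta (9>6); S2 at Alpha (7>1); S4 at Beta (9=9).
Nothing dominates S4: S1 at Beta (9>6); S2 at Alpha (10>1); S3 at Alpha (10>7).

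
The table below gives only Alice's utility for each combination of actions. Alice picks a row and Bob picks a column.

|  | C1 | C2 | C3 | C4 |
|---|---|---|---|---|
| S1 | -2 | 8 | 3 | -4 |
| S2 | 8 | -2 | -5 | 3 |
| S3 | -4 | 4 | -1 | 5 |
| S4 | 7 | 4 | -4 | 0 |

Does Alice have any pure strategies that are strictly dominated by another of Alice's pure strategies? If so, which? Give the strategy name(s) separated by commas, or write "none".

Nothing dominates S1: S2 at C2 (8>-2); S3 at C1 (-2>-4); S4 at C2 (8>4).
S2: no other strategy beats it everywhere (S1 at C1 (8>-2); S3 at C1 (8>-4); S4 at C1 (8>7)).
Nothing dominates S3: S1 at C4 (5>-4); S2 at C2 (4>-2); S4 at C2 (4=4).
S4 is not dominated — it holds its own against S1 at C1 (7>-2); S2 at C2 (4>-2); S3 at C1 (7>-4).

none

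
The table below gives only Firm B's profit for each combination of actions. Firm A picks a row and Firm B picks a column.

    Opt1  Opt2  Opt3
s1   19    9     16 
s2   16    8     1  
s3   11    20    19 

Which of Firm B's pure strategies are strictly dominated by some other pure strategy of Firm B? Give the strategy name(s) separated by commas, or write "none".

none

Opt1: no other strategy beats it everywhere (Opt2 at s1 (19>9); Opt3 at s1 (19>16)).
Opt2: no other strategy beats it everywhere (Opt1 at s3 (20>11); Opt3 at s2 (8>1)).
Nothing dominates Opt3: Opt1 at s3 (19>11); Opt2 at s1 (16>9).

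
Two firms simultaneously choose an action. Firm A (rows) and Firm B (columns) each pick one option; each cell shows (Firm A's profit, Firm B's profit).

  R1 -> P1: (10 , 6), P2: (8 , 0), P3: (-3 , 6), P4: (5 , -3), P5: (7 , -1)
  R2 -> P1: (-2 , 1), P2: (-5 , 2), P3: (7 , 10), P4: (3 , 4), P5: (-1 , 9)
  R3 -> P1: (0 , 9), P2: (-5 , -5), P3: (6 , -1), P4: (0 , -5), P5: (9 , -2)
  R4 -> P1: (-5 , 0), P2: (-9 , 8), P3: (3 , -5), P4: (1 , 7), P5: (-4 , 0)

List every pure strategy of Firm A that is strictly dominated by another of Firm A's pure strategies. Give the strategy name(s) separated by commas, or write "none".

R1 is not dominated — it holds its own against R2 at P1 (10>-2); R3 at P1 (10>0); R4 at P1 (10>-5).
R2: no other strategy beats it everywhere (R1 at P3 (7>-3); R3 at P2 (-5=-5); R4 at P1 (-2>-5)).
R3 is not dominated — it holds its own against R1 at P3 (6>-3); R2 at P1 (0>-2); R4 at P1 (0>-5).
R4: dominated, since R2 does at least as well everywhere (P1: -2>-5, P2: -5>-9, P3: 7>3, P4: 3>1, P5: -1>-4).

R4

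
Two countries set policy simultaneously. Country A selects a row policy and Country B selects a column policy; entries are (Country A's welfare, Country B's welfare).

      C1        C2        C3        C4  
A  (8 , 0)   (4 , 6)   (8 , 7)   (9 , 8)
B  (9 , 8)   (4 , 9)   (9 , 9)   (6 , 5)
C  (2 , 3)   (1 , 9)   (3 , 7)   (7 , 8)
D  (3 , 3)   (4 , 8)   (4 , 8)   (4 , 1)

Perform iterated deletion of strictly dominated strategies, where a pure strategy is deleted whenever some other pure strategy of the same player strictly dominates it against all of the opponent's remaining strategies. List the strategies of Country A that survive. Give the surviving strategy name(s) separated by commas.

A, B, D

Country A's strategy C is strictly dominated by A (C1: 8>2, C2: 4>1, C3: 8>3, C4: 9>7) and is removed.
Country B's strategy C1 is strictly dominated by C2 (A: 6>0, B: 9>8, D: 8>3) and is removed.
Among the remaining strategies, none is strictly dominated by another pure strategy of the same player, so the elimination stops.
Surviving strategies — Country A: {A, B, D}; Country B: {C2, C3, C4}.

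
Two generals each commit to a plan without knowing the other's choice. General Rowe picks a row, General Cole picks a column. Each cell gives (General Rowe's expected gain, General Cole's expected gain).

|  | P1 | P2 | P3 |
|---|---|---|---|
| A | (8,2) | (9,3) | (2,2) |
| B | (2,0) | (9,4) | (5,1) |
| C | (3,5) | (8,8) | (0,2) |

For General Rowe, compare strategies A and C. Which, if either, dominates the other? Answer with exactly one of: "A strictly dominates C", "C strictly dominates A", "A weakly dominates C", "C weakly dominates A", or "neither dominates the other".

Compare A to C across each choice by General Cole: P1: 8>3, P2: 9>8, P3: 2>0.
A gives a strictly higher payoff against each choice by General Cole, so A strictly dominates C.

A strictly dominates C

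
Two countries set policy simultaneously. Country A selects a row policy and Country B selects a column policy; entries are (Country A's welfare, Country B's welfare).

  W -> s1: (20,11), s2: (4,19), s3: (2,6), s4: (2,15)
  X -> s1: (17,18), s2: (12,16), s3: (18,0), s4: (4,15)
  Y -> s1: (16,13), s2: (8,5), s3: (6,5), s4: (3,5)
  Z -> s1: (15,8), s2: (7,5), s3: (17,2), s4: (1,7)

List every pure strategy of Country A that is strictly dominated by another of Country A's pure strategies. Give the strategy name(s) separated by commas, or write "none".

Y, Z

W is not dominated — it holds its own against X at s1 (20>17); Y at s1 (20>16); Z at s1 (20>15).
X: no other strategy beats it everywhere (W at s2 (12>4); Y at s1 (17>16); Z at s1 (17>15)).
Y is strictly dominated by X (s1: 17>16, s2: 12>8, s3: 18>6, s4: 4>3).
Z: dominated, since X does at least as well everywhere (s1: 17>15, s2: 12>7, s3: 18>17, s4: 4>1).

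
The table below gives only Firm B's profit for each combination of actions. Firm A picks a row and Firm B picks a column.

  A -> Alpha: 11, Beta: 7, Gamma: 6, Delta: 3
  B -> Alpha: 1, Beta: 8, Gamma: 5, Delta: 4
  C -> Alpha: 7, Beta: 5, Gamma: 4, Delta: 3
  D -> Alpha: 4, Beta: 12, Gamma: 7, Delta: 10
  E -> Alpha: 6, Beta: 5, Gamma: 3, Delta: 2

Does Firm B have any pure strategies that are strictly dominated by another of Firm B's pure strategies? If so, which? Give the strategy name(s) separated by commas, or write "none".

Nothing dominates Alpha: Beta at A (11>7); Gamma at A (11>6); Delta at A (11>3).
Nothing dominates Beta: Alpha at B (8>1); Gamma at A (7>6); Delta at A (7>3).
Beta strictly dominates Gamma — A: 7>6, B: 8>5, C: 5>4, D: 12>7, E: 5>3.
Beta strictly dominates Delta — A: 7>3, B: 8>4, C: 5>3, D: 12>10, E: 5>2.

Gamma, Delta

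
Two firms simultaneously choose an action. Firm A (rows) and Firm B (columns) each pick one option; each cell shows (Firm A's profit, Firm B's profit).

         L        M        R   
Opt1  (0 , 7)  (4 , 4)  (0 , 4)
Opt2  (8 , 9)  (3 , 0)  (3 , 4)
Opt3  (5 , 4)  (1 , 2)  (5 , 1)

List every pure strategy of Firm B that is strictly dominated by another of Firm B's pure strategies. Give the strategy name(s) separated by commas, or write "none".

M, R

L: no other strategy beats it everywhere (M at Opt1 (7>4); R at Opt1 (7>4)).
M: dominated, since L does at least as well everywhere (Opt1: 7>4, Opt2: 9>0, Opt3: 4>2).
R: dominated, since L does at least as well everywhere (Opt1: 7>4, Opt2: 9>4, Opt3: 4>1).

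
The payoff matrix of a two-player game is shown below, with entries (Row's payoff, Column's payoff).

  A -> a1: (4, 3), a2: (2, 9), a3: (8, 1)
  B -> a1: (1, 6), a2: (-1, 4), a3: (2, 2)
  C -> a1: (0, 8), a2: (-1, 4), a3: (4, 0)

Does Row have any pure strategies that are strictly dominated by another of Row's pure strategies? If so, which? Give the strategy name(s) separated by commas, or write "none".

Nothing dominates A: B at a1 (4>1); C at a1 (4>0).
B is strictly dominated by A (a1: 4>1, a2: 2>-1, a3: 8>2).
C: dominated, since A does at least as well everywhere (a1: 4>0, a2: 2>-1, a3: 8>4).

B, C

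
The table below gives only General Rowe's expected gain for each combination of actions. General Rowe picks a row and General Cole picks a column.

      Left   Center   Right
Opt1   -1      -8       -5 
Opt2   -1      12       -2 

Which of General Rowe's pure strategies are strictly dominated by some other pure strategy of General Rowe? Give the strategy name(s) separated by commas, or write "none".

Opt1 is not dominated — it holds its own against Opt2 at Left (-1=-1).
Opt2: no other strategy beats it everywhere (Opt1 at Left (-1=-1)).

none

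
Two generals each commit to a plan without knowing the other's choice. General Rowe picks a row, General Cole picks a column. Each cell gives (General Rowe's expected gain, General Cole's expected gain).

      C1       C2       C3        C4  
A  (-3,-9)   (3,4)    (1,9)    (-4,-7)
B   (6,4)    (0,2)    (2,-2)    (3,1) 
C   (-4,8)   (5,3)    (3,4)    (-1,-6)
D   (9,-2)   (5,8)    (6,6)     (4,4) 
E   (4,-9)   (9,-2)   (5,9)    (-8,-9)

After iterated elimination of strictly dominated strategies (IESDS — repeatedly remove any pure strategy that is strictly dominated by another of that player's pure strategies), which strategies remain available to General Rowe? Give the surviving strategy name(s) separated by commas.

For General Rowe, D strictly dominates A on the remaining columns (C1: 9>-3, C2: 5>3, C3: 6>1, C4: 4>-4); eliminate A.
For General Rowe, D strictly dominates B on the remaining columns (C1: 9>6, C2: 5>0, C3: 6>2, C4: 4>3); eliminate B.
Column C4 is eliminated: C2 beats it against every remaining row (C: 3>-6, D: 8>4, E: -2>-9).
General Rowe's strategy C is strictly dominated by E (C1: 4>-4, C2: 9>5, C3: 5>3) and is removed.
For General Cole, C2 strictly dominates C1 on the remaining rows (D: 8>-2, E: -2>-9); eliminate C1.
Among the remaining strategies, none is strictly dominated by another pure strategy of the same player, so the elimination stops.
Surviving strategies — General Rowe: {D, E}; General Cole: {C2, C3}.

D, E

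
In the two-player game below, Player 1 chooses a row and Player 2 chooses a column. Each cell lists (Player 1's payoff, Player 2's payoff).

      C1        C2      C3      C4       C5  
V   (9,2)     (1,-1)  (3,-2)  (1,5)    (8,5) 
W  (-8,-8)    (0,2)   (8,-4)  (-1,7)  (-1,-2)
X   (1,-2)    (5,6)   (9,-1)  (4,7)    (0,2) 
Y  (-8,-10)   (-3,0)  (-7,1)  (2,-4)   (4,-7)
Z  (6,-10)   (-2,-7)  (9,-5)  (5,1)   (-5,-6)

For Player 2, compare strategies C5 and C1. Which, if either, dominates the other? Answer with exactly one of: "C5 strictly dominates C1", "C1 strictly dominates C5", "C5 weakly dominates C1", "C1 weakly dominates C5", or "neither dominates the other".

C5 strictly dominates C1

Compare C5 to C1 across each choice by Player 1: V: 5>2, W: -2>-8, X: 2>-2, Y: -7>-10, Z: -6>-10.
C5 gives a strictly higher payoff against each choice by Player 1, so C5 strictly dominates C1.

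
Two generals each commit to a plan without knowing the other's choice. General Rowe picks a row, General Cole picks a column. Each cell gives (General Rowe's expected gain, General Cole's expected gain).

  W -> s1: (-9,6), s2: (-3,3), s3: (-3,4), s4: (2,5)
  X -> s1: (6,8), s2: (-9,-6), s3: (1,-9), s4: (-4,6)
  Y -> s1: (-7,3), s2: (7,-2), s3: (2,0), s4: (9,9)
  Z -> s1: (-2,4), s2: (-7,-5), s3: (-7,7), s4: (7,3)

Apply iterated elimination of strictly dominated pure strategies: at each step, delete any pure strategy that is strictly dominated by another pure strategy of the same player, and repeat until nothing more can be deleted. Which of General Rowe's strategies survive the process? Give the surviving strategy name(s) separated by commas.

For General Rowe, Y strictly dominates W on the remaining columns (s1: -7>-9, s2: 7>-3, s3: 2>-3, s4: 9>2); eliminate W.
Column s2 is eliminated: s1 beats it against every remaining row (X: 8>-6, Y: 3>-2, Z: 4>-5).
Among the remaining strategies, none is strictly dominated by another pure strategy of the same player, so the elimination stops.
Surviving strategies — General Rowe: {X, Y, Z}; General Cole: {s1, s3, s4}.

X, Y, Z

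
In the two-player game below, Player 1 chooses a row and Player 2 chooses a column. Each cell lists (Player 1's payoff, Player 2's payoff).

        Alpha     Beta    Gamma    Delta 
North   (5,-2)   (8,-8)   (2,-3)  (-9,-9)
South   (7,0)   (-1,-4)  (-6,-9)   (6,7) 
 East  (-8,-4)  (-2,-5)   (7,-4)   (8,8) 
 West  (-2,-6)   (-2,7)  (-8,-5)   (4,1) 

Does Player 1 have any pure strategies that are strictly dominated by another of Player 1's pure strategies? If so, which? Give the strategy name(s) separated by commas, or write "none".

North is not dominated — it holds its own against South at Beta (8>-1); East at Alpha (5>-8); West at Alpha (5>-2).
South: no other strategy beats it everywhere (North at Alpha (7>5); East at Alpha (7>-8); West at Alpha (7>-2)).
Nothing dominates East: North at Gamma (7>2); South at Gamma (7>-6); West at Beta (-2=-2).
West: dominated, since South does at least as well everywhere (Alpha: 7>-2, Beta: -1>-2, Gamma: -6>-8, Delta: 6>4).

West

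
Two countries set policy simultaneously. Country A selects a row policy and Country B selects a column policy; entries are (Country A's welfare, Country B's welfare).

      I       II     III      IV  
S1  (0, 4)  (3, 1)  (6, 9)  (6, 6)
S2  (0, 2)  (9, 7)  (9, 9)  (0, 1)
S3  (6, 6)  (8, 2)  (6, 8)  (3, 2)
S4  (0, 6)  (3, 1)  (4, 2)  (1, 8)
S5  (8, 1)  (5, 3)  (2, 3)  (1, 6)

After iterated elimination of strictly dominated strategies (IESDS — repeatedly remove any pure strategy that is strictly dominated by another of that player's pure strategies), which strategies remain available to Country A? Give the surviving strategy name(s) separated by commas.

S2

Country A's strategy S4 is strictly dominated by S3 (I: 6>0, II: 8>3, III: 6>4, IV: 3>1) and is removed.
For Country B, III strictly dominates I on the remaining rows (S1: 9>4, S2: 9>2, S3: 8>6, S5: 3>1); eliminate I.
Row S5 is eliminated: S3 beats it against every remaining column (II: 8>5, III: 6>2, IV: 3>1).
Column II is eliminated: III beats it against every remaining row (S1: 9>1, S2: 9>7, S3: 8>2).
Country B's strategy IV is strictly dominated by III (S1: 9>6, S2: 9>1, S3: 8>2) and is removed.
For Country A, S2 strictly dominates S1 on the remaining columns (III: 9>6); eliminate S1.
Row S3 is eliminated: S2 beats it against every remaining column (III: 9>6).
Among the remaining strategies, none is strictly dominated by another pure strategy of the same player, so the elimination stops.
Surviving strategies — Country A: {S2}; Country B: {III}.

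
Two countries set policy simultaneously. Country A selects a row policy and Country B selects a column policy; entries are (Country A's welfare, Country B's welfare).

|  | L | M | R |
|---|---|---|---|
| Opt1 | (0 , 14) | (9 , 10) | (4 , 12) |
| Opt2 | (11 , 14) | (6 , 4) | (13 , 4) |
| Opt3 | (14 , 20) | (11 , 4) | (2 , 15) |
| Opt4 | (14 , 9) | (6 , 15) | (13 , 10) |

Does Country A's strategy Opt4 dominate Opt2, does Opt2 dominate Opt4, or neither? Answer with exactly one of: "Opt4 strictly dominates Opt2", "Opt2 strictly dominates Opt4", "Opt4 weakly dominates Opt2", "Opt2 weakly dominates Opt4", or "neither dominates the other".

Opt4 weakly dominates Opt2

Compare Opt4 to Opt2 across each choice by Country B: L: 14>11, M: 6=6, R: 13=13.
Opt4 is at least as good everywhere and strictly better somewhere (tied only at M, R), so Opt4 weakly but not strictly dominates Opt2.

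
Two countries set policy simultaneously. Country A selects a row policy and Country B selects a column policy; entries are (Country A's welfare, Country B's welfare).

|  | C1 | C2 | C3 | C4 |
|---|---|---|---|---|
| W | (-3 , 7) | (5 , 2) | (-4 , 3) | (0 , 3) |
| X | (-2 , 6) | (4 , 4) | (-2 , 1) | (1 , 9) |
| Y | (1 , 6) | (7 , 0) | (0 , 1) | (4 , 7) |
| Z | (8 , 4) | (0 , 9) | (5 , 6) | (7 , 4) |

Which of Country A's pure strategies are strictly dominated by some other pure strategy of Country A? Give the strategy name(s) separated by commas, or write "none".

W, X

Y strictly dominates W — C1: 1>-3, C2: 7>5, C3: 0>-4, C4: 4>0.
Y strictly dominates X — C1: 1>-2, C2: 7>4, C3: 0>-2, C4: 4>1.
Y: no other strategy beats it everywhere (W at C1 (1>-3); X at C1 (1>-2); Z at C2 (7>0)).
Z: no other strategy beats it everywhere (W at C1 (8>-3); X at C1 (8>-2); Y at C1 (8>1)).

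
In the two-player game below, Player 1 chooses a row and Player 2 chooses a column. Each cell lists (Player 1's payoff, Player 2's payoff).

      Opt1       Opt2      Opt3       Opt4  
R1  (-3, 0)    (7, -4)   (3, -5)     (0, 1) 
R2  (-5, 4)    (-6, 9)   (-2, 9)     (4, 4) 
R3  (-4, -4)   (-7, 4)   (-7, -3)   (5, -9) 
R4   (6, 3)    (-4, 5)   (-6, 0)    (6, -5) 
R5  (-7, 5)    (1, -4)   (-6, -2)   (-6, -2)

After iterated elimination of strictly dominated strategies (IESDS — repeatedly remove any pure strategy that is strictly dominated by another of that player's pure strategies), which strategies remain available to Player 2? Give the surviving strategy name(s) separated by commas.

For Player 1, R4 strictly dominates R3 on the remaining columns (Opt1: 6>-4, Opt2: -4>-7, Opt3: -6>-7, Opt4: 6>5); eliminate R3.
Player 1's strategy R5 is strictly dominated by R1 (Opt1: -3>-7, Opt2: 7>1, Opt3: 3>-6, Opt4: 0>-6) and is removed.
Among the remaining strategies, none is strictly dominated by another pure strategy of the same player, so the elimination stops.
Surviving strategies — Player 1: {R1, R2, R4}; Player 2: {Opt1, Opt2, Opt3, Opt4}.

Opt1, Opt2, Opt3, Opt4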